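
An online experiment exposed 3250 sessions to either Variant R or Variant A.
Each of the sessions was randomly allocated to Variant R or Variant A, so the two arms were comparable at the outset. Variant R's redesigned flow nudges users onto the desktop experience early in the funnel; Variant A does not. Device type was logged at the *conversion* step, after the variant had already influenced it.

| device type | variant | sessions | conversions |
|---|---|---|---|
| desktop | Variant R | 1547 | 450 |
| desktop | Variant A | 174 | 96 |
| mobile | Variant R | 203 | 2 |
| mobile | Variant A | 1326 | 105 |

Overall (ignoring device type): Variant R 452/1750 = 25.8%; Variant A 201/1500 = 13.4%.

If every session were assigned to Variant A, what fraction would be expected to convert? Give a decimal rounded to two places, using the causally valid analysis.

Variant A is higher inside every device type stratum but Variant R is higher in aggregate. Whether to stratify depends on how device type relates to the variant.
Device type lies on the pathway variant → device type → outcome, so adjusting for it blocks the indirect effect. For the total causal effect of variant, use the unadjusted pooled rates.
So P(outcome | do(Variant A)) is just the pooled rate for Variant A: 201/1500 = 0.134.

0.13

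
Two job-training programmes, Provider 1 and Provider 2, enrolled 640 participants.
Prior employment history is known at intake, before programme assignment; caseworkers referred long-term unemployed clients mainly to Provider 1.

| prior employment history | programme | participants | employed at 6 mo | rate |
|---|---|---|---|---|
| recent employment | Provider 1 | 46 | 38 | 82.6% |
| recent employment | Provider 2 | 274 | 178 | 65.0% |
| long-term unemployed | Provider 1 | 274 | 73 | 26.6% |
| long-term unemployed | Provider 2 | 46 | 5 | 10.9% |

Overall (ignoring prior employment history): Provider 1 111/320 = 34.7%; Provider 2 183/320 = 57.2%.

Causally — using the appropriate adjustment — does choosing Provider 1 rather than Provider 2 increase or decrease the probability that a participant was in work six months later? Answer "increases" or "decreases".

Since prior employment history is a pre-existing factor (not a product of the programme) and it affects the outcome on its own, it is a confounder. The stratified rates, not the pooled rate, identify the causal effect.
Within each level — recent employment: 82.6% vs 65.0%; long-term unemployed: 26.6% vs 10.9% — Provider 1 is higher every time.

increases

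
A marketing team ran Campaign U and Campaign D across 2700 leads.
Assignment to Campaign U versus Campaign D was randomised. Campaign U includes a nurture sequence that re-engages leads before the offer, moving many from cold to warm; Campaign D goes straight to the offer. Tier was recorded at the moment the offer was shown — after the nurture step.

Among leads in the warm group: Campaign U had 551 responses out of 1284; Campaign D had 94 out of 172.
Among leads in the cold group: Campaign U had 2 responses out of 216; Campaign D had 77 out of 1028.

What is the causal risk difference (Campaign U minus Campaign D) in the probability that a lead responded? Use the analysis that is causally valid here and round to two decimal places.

Within every engagement tier level Campaign D has the higher rate, yet pooled Campaign U does — Simpson's reversal.
Engagement tier is recorded after the campaign and is itself shifted by it — it sits on the causal path from campaign to outcome. Conditioning on a mediator would strip out part of the effect we want; the pooled comparison gives the total causal effect.
The causal difference is the pooled difference: 0.369 − 0.142 = +0.226.

+0.23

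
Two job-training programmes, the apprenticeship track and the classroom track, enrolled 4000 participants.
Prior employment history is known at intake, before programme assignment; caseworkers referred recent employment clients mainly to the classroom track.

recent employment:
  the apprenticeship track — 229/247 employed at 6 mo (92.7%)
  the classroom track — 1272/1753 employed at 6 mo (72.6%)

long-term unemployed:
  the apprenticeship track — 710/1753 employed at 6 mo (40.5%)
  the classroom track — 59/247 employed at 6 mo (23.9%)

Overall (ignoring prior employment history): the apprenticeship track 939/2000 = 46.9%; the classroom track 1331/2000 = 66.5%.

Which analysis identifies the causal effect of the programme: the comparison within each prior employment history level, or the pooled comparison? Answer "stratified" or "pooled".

stratified

Prior employment history differs across programmes for reasons unrelated to any effect of the programme itself, and it separately predicts the outcome — a classic confounder. We must compare within prior employment history levels.
Within each level — recent employment: 92.7% vs 72.6%; long-term unemployed: 40.5% vs 23.9% — the apprenticeship track is higher every time.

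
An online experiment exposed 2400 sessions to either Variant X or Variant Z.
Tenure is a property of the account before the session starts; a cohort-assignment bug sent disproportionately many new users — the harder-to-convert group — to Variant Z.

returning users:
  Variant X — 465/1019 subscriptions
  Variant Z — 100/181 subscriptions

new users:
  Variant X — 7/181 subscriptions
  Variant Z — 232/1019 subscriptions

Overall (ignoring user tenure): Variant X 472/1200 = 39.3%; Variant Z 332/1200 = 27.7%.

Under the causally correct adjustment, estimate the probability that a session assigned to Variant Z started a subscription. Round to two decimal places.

The stratified and pooled comparisons disagree (Variant Z wins within each user tenure; Variant X wins overall), so the answer turns on the causal role of user tenure.
Since user tenure is a pre-existing factor (not a product of the variant) and it affects the outcome on its own, it is a confounder. The stratified rates, not the pooled rate, identify the causal effect.
Standardising Variant Z to the population user tenure mix: 0.500·100/181 + 0.500·232/1019 = 0.390.

0.39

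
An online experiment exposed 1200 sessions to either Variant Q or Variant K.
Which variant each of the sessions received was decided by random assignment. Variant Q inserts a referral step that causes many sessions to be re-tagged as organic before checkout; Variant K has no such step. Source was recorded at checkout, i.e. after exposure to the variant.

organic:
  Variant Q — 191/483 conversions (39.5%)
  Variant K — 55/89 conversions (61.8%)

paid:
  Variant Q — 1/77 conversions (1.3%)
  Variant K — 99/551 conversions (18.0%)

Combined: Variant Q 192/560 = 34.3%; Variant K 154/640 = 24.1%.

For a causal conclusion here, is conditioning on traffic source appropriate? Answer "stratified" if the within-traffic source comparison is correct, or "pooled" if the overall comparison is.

The distribution of traffic source is itself part of what the variant does — it is an intermediate outcome. Holding it fixed would remove that part of the effect; the total effect is the pooled difference.
Pooled: Variant Q 34.3% vs Variant K 24.1%; Variant Q is higher overall.

pooled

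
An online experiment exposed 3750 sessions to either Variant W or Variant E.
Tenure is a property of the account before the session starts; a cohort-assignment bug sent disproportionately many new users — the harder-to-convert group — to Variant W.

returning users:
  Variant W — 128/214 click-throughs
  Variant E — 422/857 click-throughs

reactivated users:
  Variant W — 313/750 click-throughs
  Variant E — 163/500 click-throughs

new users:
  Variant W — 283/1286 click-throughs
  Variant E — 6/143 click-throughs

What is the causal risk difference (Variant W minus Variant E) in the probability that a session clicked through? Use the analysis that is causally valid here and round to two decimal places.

+0.13

User tenure satisfies the back-door criterion: it is not a descendant of the variant, and it blocks the spurious path from variant to outcome. Adjusting for it (i.e., using the within-user tenure rates) gives the causal effect.
Adjusting over the population distribution of user tenure: 0.286·(0.598−0.492) + 0.333·(0.417−0.326) + 0.381·(0.220−0.042) = +0.129.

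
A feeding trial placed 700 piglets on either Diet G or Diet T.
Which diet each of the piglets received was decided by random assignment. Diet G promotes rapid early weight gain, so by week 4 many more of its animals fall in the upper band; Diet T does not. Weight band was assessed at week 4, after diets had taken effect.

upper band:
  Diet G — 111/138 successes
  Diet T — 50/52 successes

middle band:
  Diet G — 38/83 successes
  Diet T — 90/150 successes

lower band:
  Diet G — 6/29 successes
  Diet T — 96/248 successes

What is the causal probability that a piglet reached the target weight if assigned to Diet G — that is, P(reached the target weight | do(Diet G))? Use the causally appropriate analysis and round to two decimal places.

0.62

Diet T is higher inside every week-4 weight band stratum but Diet G is higher in aggregate. Whether to stratify depends on how week-4 weight band relates to the diet.
Week-4 weight band is downstream of the diet. One should not condition on a consequence of treatment, so the overall rates are the right comparison.
So P(outcome | do(Diet G)) is just the pooled rate for Diet G: 155/250 = 0.620.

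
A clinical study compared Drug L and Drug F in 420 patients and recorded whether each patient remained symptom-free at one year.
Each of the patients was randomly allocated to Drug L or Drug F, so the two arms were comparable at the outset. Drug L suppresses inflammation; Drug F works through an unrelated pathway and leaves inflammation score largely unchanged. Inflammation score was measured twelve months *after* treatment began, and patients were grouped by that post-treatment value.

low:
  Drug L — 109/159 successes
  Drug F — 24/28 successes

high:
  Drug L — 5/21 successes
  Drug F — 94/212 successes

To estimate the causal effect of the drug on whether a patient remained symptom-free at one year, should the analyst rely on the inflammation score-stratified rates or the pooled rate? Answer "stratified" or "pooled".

pooled

Drug F is higher inside every inflammation score stratum but Drug L is higher in aggregate. Whether to stratify depends on how inflammation score relates to the drug.
Inflammation score is downstream of the drug. One should not condition on a consequence of treatment, so the overall rates are the right comparison.
Pooled: Drug L 63.3% vs Drug F 49.2%; Drug L is higher overall.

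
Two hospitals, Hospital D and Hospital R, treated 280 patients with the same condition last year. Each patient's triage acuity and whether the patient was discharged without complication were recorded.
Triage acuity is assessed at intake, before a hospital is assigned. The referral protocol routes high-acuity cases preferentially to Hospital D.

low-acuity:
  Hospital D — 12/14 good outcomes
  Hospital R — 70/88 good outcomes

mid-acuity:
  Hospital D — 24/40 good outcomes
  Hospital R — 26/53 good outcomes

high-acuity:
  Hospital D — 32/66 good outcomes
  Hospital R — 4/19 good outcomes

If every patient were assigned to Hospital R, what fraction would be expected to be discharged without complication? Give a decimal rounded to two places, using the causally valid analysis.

The imbalance in triage acuity arose from how patients were allocated, not from anything the hospital did; and triage acuity independently affects the outcome. The pooled gap is confounded — condition on triage acuity.
Standardising Hospital R to the population triage acuity mix: 0.364·70/88 + 0.332·26/53 + 0.304·4/19 = 0.517.

0.52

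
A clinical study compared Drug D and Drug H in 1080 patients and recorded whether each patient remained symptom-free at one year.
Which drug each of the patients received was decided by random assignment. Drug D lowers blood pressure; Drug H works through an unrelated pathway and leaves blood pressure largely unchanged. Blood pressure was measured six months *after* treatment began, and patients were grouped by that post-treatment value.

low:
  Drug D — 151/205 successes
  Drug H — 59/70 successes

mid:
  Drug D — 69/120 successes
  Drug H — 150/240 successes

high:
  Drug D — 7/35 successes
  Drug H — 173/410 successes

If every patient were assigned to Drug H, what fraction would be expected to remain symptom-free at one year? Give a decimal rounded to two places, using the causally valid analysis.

0.53

The blood pressure-specific comparison favours Drug H throughout, but the pooled figures favour Drug D. The question is whether to condition on blood pressure.
Blood pressure is recorded after the drug and is itself shifted by it — it sits on the causal path from drug to outcome. Conditioning on a mediator would strip out part of the effect we want; the pooled comparison gives the total causal effect.
So P(outcome | do(Drug H)) is just the pooled rate for Drug H: 382/720 = 0.531.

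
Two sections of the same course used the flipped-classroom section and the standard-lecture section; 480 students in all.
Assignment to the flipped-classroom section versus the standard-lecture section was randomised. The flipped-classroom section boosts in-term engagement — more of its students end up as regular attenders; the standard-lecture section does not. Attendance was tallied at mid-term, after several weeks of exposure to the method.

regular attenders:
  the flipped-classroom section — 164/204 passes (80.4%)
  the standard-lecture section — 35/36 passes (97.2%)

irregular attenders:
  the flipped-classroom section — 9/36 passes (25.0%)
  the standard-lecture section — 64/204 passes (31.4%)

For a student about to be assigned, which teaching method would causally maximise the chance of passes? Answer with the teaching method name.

Stratifying would compare teaching methods among students the teaching methods themselves sorted into mid-term attendance groups — a form of selection on an intermediate. The unconditioned pooled rates give the total causal effect.
Pooled: the flipped-classroom section 72.1% vs the standard-lecture section 41.2%; the flipped-classroom section is higher overall.

the flipped-classroom section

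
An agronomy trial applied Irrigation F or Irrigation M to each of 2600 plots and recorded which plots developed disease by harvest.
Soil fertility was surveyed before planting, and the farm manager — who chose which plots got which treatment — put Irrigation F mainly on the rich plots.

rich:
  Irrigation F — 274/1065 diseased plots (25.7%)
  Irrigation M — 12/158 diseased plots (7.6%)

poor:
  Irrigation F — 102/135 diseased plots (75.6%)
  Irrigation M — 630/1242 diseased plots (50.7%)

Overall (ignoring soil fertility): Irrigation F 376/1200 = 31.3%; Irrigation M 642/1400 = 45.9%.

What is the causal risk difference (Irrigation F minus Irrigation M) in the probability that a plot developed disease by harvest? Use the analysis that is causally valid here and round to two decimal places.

+0.22

The imbalance in soil fertility arose from how plots were allocated, not from anything the irrigation did; and soil fertility independently affects the outcome. The pooled gap is confounded — condition on soil fertility.
Adjusting over the population distribution of soil fertility: 0.470·(0.257−0.076) + 0.530·(0.756−0.507) = +0.217.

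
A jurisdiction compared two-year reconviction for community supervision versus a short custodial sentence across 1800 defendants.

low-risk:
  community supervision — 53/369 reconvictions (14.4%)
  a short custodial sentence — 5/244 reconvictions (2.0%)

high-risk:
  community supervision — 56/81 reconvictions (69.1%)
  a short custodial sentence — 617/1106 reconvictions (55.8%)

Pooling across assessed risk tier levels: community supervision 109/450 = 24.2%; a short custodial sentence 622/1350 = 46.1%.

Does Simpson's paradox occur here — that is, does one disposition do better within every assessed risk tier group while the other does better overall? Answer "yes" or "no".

yes

Within each assessed risk tier level (low-risk 14.4% vs 2.0%; high-risk 69.1% vs 55.8%), a short custodial sentence has the lower rate every time. Pooled: 24.2% vs 46.1% — community supervision has the lower rate overall. The two comparisons disagree.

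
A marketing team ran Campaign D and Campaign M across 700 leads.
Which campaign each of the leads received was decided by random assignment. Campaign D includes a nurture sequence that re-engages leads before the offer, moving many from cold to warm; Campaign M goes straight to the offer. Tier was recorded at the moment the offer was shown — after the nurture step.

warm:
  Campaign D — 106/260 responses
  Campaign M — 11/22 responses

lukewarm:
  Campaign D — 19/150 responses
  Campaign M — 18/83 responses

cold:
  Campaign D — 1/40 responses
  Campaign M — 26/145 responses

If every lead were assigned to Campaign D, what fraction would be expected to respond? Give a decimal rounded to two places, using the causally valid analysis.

0.28

Within every engagement tier level Campaign M has the higher rate, yet pooled Campaign D does — Simpson's reversal.
The distribution of engagement tier is itself part of what the campaign does — it is an intermediate outcome. Holding it fixed would remove that part of the effect; the total effect is the pooled difference.
So P(outcome | do(Campaign D)) is just the pooled rate for Campaign D: 126/450 = 0.280.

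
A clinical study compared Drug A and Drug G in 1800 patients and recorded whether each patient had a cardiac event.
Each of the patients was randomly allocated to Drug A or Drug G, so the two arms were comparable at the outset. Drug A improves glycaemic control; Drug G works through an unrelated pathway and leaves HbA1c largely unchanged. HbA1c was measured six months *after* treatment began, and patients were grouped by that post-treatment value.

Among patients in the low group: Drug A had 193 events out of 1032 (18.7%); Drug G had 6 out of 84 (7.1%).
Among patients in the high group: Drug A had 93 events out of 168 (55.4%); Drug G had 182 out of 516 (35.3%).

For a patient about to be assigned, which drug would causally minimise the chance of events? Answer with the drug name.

The HbA1c-specific comparison favours Drug G throughout, but the pooled figures favour Drug A. The question is whether to condition on HbA1c.
HbA1c is downstream of the drug. One should not condition on a consequence of treatment, so the overall rates are the right comparison.
Pooled: Drug A 23.8% vs Drug G 31.3%; Drug A is lower overall.

Drug A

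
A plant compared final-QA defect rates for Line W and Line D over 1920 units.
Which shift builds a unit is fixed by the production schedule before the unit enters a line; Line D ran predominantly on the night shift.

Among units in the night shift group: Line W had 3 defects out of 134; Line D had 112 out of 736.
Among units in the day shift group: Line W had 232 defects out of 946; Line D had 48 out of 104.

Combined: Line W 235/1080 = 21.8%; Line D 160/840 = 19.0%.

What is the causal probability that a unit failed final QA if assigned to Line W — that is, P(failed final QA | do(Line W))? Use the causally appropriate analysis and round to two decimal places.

0.14

The stratified and pooled comparisons disagree (Line W wins within each shift; Line D wins overall), so the answer turns on the causal role of shift.
Here shift is a common cause — it drives both which line a case falls under and the outcome. The crude comparison mixes populations; the stratum-specific rates are the causally relevant ones.
Standardising Line W to the population shift mix: 0.453·3/134 + 0.547·232/946 = 0.144.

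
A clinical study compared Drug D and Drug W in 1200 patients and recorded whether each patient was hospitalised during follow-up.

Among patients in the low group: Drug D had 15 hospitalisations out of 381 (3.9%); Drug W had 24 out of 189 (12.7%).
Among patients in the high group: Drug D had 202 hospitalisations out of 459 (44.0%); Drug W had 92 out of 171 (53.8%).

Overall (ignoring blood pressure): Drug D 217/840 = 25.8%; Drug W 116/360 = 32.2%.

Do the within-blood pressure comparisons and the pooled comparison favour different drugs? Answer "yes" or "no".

no

Within each blood pressure level (low 3.9% vs 12.7%; high 44.0% vs 53.8%), Drug D has the lower rate every time. Pooled: 25.8% vs 32.2% — Drug D has the lower rate overall. They agree.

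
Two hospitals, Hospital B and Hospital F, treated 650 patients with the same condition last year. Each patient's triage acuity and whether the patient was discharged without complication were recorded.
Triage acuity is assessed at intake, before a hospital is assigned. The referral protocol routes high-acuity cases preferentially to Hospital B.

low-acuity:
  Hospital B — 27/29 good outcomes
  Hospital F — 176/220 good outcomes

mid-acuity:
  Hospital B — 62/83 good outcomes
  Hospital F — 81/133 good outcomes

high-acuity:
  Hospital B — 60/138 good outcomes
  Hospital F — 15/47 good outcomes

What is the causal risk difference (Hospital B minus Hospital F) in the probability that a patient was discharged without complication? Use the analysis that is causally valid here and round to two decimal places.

+0.13

Here triage acuity is a common cause — it drives both which hospital a case falls under and the outcome. The crude comparison mixes populations; the stratum-specific rates are the causally relevant ones.
Adjusting over the population distribution of triage acuity: 0.383·(0.931−0.800) + 0.332·(0.747−0.609) + 0.285·(0.435−0.319) = +0.129.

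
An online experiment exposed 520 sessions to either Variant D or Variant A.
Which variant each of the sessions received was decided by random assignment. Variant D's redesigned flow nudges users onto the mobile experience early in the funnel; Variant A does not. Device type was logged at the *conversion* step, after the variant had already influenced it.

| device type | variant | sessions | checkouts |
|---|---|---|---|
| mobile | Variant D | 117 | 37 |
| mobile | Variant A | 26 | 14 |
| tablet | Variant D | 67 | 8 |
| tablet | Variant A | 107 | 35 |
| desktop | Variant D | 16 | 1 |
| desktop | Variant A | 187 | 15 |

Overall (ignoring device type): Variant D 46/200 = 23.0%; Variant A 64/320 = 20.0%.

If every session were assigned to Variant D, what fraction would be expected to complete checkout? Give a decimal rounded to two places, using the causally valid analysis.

0.23

Because the variant influences device type, device type is a post-treatment mediator, not a confounder. Stratifying on it would bias the estimate; the causal effect is the crude pooled difference.
So P(outcome | do(Variant D)) is just the pooled rate for Variant D: 46/200 = 0.230.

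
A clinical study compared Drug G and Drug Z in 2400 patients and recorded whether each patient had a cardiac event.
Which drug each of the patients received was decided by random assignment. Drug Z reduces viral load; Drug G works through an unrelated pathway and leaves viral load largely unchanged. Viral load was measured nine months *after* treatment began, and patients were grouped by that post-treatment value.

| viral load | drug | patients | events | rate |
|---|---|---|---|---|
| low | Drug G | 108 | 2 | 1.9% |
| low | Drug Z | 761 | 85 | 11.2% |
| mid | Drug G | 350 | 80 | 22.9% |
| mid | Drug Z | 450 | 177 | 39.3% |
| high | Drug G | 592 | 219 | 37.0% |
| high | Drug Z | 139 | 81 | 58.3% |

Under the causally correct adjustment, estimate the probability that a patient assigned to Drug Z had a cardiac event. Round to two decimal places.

0.25

Stratifying would compare drugs among patients the drugs themselves sorted into viral load groups — a form of selection on an intermediate. The unconditioned pooled rates give the total causal effect.
So P(outcome | do(Drug Z)) is just the pooled rate for Drug Z: 343/1350 = 0.254.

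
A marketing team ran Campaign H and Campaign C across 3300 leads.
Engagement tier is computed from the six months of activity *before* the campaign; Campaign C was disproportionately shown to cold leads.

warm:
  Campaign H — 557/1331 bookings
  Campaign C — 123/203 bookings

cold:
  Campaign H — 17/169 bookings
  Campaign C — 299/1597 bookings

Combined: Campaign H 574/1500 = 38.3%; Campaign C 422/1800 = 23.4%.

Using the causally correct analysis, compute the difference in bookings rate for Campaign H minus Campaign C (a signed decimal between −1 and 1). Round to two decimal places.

-0.13

Campaign C is higher inside every engagement tier stratum but Campaign H is higher in aggregate. Whether to stratify depends on how engagement tier relates to the campaign.
Engagement tier satisfies the back-door criterion: it is not a descendant of the campaign, and it blocks the spurious path from campaign to outcome. Adjusting for it (i.e., using the within-engagement tier rates) gives the causal effect.
Adjusting over the population distribution of engagement tier: 0.465·(0.418−0.606) + 0.535·(0.101−0.187) = -0.133.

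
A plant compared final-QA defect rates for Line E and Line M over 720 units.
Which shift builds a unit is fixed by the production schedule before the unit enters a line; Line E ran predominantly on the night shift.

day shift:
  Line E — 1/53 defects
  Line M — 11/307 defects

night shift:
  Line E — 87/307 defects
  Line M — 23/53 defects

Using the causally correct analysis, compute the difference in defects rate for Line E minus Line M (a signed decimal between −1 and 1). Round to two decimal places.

-0.08

The stratified and pooled comparisons disagree (Line E wins within each shift; Line M wins overall), so the answer turns on the causal role of shift.
Nothing the line does changes shift; the imbalance is an allocation artefact. With shift also predicting the outcome, the pooled figure is confounded, and the within-stratum comparison is the causal one.
Adjusting over the population distribution of shift: 0.500·(0.019−0.036) + 0.500·(0.283−0.434) = -0.084.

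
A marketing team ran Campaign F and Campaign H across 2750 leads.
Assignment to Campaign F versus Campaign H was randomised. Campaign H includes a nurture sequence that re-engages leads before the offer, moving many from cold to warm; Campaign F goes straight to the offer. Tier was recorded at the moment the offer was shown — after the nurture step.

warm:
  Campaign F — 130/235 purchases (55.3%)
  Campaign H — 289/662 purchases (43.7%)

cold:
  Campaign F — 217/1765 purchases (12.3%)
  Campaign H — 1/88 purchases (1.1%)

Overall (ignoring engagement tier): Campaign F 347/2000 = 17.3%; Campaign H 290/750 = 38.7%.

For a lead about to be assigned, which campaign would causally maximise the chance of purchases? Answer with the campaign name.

Campaign H

The stratified and pooled comparisons disagree (Campaign F wins within each engagement tier; Campaign H wins overall), so the answer turns on the causal role of engagement tier.
Engagement tier here is a post-treatment variable shaped by the campaign; conditioning on it would introduce bias rather than remove it. The overall comparison is the causal one.
Pooled: Campaign F 17.3% vs Campaign H 38.7%; Campaign H is higher overall.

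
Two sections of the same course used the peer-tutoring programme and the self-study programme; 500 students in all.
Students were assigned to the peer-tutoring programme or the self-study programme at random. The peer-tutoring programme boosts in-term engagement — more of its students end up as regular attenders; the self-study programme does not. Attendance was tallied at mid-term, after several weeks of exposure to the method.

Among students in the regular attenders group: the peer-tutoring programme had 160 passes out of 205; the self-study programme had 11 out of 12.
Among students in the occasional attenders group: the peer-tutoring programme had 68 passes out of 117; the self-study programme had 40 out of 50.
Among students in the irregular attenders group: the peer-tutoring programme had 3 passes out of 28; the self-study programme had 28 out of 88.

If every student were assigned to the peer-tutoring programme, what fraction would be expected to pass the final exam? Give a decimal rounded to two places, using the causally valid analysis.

Mid-term attendance is recorded after the teaching method and is itself shifted by it — it sits on the causal path from teaching method to outcome. Conditioning on a mediator would strip out part of the effect we want; the pooled comparison gives the total causal effect.
So P(outcome | do(the peer-tutoring programme)) is just the pooled rate for the peer-tutoring programme: 231/350 = 0.660.

0.66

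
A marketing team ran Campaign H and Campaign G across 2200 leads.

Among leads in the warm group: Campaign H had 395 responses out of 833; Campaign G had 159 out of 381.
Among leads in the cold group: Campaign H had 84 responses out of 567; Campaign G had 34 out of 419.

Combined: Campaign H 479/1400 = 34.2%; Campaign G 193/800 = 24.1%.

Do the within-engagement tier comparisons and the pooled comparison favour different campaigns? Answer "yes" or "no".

no

Within each engagement tier level (warm 47.4% vs 41.7%; cold 14.8% vs 8.1%), Campaign H has the higher rate every time. Pooled: 34.2% vs 24.1% — Campaign H has the higher rate overall. They agree.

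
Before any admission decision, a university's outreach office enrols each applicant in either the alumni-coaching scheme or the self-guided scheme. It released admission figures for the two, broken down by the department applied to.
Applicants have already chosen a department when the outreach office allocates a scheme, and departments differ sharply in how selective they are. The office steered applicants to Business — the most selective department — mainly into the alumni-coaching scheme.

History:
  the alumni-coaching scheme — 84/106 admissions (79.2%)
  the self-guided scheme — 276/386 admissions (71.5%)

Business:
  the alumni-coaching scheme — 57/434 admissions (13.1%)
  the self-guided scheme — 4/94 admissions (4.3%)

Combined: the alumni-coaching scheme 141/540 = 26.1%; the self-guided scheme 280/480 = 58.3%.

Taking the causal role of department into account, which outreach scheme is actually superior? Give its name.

the alumni-coaching scheme

The department-specific comparison favours the alumni-coaching scheme throughout, but the pooled figures favour the self-guided scheme. The question is whether to condition on department.
Here department is a common cause — it drives both which outreach scheme a case falls under and the outcome. The crude comparison mixes populations; the stratum-specific rates are the causally relevant ones.
Within each level — History: 79.2% vs 71.5%; Business: 13.1% vs 4.3% — the alumni-coaching scheme is higher every time.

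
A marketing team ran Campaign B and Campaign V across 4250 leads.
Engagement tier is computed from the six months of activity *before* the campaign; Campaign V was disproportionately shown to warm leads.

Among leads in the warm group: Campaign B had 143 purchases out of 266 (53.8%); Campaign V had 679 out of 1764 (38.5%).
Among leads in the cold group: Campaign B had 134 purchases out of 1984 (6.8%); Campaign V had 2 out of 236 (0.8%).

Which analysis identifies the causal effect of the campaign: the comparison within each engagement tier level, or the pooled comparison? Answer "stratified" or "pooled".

The stratified and pooled comparisons disagree (Campaign B wins within each engagement tier; Campaign V wins overall), so the answer turns on the causal role of engagement tier.
Engagement tier is set before the campaign has any effect — it is not caused by the campaign — and it independently drives the outcome. That makes it a confounder, so the causal comparison is within engagement tier levels.
Within each level — warm: 53.8% vs 38.5%; cold: 6.8% vs 0.8% — Campaign B is higher every time.

stratified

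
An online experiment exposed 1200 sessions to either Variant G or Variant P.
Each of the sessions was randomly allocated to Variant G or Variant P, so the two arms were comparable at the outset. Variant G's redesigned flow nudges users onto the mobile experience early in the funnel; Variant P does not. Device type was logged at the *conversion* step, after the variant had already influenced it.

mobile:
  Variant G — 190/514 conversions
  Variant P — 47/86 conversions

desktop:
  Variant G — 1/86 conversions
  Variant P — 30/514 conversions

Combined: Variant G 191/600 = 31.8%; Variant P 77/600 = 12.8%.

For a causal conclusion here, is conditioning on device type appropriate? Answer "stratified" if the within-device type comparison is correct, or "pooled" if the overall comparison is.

The device type-specific comparison favours Variant P throughout, but the pooled figures favour Variant G. The question is whether to condition on device type.
The distribution of device type is itself part of what the variant does — it is an intermediate outcome. Holding it fixed would remove that part of the effect; the total effect is the pooled difference.
Pooled: Variant G 31.8% vs Variant P 12.8%; Variant G is higher overall.

pooled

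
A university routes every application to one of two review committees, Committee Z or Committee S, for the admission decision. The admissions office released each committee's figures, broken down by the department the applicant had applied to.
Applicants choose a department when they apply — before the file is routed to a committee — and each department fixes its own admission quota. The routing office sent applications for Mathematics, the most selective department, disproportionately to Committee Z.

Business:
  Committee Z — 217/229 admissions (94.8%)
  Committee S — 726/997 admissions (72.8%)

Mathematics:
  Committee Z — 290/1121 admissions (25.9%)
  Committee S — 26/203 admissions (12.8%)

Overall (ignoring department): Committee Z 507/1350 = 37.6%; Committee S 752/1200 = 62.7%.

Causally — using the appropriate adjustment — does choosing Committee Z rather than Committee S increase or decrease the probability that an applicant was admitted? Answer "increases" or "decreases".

The imbalance in department arose from how applicants were allocated, not from anything the review committee did; and department independently affects the outcome. The pooled gap is confounded — condition on department.
Within each level — Business: 94.8% vs 72.8%; Mathematics: 25.9% vs 12.8% — Committee Z is higher every time.

increases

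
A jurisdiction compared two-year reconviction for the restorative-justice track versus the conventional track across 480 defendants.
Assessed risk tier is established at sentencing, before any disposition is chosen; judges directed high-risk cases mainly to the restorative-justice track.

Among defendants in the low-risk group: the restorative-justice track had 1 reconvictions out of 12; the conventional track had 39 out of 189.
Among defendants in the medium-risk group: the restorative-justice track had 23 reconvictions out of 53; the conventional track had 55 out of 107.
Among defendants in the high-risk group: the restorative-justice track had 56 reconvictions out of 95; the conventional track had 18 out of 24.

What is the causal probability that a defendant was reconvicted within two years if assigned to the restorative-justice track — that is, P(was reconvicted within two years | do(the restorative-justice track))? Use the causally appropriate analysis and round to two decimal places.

The assessed risk tier-specific comparison favours the restorative-justice track throughout, but the pooled figures favour the conventional track. The question is whether to condition on assessed risk tier.
Assessed risk tier is set before the disposition has any effect — it is not caused by the disposition — and it independently drives the outcome. That makes it a confounder, so the causal comparison is within assessed risk tier levels.
Standardising the restorative-justice track to the population assessed risk tier mix: 0.419·1/12 + 0.333·23/53 + 0.248·56/95 = 0.326.

0.33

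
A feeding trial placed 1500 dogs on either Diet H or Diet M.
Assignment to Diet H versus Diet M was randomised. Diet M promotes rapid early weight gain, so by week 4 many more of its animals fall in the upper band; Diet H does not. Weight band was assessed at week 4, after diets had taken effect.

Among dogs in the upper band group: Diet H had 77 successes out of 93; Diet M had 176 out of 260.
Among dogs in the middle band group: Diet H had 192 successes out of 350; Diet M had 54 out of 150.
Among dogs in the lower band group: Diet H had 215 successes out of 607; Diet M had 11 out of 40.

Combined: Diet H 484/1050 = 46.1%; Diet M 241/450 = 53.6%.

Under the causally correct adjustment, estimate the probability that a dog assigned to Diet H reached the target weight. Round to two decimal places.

0.46

Within every week-4 weight band level Diet H has the higher rate, yet pooled Diet M does — Simpson's reversal.
Week-4 weight band is recorded after the diet and is itself shifted by it — it sits on the causal path from diet to outcome. Conditioning on a mediator would strip out part of the effect we want; the pooled comparison gives the total causal effect.
So P(outcome | do(Diet H)) is just the pooled rate for Diet H: 484/1050 = 0.461.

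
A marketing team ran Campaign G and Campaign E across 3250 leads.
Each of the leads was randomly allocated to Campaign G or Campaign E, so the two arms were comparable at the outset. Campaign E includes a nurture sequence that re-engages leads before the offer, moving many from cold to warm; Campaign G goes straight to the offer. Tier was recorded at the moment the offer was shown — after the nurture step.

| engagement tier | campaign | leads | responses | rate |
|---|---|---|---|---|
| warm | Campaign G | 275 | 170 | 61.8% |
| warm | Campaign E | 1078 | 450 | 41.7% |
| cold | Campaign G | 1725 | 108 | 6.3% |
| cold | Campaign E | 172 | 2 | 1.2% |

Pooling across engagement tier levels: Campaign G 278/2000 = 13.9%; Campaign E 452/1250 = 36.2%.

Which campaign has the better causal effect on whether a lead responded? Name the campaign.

Campaign E

Engagement tier is recorded after the campaign and is itself shifted by it — it sits on the causal path from campaign to outcome. Conditioning on a mediator would strip out part of the effect we want; the pooled comparison gives the total causal effect.
Pooled: Campaign G 13.9% vs Campaign E 36.2%; Campaign E is higher overall.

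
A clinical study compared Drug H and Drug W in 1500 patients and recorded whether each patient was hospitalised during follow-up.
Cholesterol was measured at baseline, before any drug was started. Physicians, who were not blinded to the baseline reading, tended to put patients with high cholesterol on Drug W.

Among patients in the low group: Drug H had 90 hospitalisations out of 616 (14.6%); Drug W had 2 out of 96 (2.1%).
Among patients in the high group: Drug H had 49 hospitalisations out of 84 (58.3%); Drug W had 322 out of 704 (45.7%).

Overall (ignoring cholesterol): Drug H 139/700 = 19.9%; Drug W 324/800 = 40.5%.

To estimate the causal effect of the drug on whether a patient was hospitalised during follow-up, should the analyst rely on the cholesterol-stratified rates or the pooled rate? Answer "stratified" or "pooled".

The stratified and pooled comparisons disagree (Drug W wins within each cholesterol; Drug H wins overall), so the answer turns on the causal role of cholesterol.
Cholesterol satisfies the back-door criterion: it is not a descendant of the drug, and it blocks the spurious path from drug to outcome. Adjusting for it (i.e., using the within-cholesterol rates) gives the causal effect.
Within each level — low: 14.6% vs 2.1%; high: 58.3% vs 45.7% — Drug W is lower every time.

stratified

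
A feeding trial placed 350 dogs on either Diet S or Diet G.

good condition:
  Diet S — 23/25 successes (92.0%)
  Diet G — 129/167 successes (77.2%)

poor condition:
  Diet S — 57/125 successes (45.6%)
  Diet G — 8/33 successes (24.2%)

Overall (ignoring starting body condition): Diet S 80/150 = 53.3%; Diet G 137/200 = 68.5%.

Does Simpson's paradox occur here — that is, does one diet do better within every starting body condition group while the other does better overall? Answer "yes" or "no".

yes

Within each starting body condition level (good condition 92.0% vs 77.2%; poor condition 45.6% vs 24.2%), Diet S has the higher rate every time. Pooled: 53.3% vs 68.5% — Diet G has the higher rate overall. The two comparisons disagree.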